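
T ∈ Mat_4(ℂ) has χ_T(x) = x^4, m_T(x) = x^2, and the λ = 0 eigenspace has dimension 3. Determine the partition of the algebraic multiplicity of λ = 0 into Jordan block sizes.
Block sizes for λ = 0: [2, 1, 1]

Step 1 — from the characteristic polynomial, algebraic multiplicity of λ = 0 is 4. From dim ker(T − (0)·I) = 3, there are exactly 3 Jordan blocks for λ = 0.
Step 2 — from the minimal polynomial, the factor (x − 0)^2 tells us the largest block for λ = 0 has size 2.
Step 3 — with total size 4, 3 blocks, and largest block 2, the block sizes (in nonincreasing order) are [2, 1, 1].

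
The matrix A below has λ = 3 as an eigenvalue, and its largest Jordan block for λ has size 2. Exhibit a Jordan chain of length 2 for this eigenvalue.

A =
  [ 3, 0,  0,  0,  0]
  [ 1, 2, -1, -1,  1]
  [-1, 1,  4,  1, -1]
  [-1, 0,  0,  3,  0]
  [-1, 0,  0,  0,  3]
A Jordan chain for λ = 3 of length 2:
v_1 = (0, 1, -1, -1, -1)ᵀ
v_2 = (1, 0, 0, 0, 0)ᵀ

Let N = A − (3)·I. We want v_2 with N^2 v_2 = 0 but N^1 v_2 ≠ 0; then v_{j-1} := N · v_j for j = 2, …, 2.

Pick v_2 = (1, 0, 0, 0, 0)ᵀ.
Then v_1 = N · v_2 = (0, 1, -1, -1, -1)ᵀ.

Sanity check: (A − (3)·I) v_1 = (0, 0, 0, 0, 0)ᵀ = 0. ✓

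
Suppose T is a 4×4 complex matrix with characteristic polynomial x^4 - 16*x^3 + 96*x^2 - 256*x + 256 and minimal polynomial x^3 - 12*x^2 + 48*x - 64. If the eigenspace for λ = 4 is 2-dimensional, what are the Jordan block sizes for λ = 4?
Block sizes for λ = 4: [3, 1]

Step 1 — from the characteristic polynomial, algebraic multiplicity of λ = 4 is 4. From dim ker(T − (4)·I) = 2, there are exactly 2 Jordan blocks for λ = 4.
Step 2 — from the minimal polynomial, the factor (x − 4)^3 tells us the largest block for λ = 4 has size 3.
Step 3 — with total size 4, 2 blocks, and largest block 3, the block sizes (in nonincreasing order) are [3, 1].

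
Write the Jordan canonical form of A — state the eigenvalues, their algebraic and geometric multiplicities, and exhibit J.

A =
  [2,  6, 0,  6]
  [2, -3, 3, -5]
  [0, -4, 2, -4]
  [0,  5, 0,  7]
J_3(2) ⊕ J_1(2)

The characteristic polynomial is
  det(x·I − A) = x^4 - 8*x^3 + 24*x^2 - 32*x + 16 = (x - 2)^4

Eigenvalues and multiplicities (the geometric multiplicity of λ is n − rank(A − λI), which equals the number of Jordan blocks for λ):
  λ = 2: algebraic multiplicity = 4, geometric multiplicity = 2

Determining the block sizes for each eigenvalue:
  λ = 2: with am = 4 and gm = 2, the partition is not yet determined (e.g. several partitions of 4 into 2 parts exist). Let N = A − (2)·I. Computing rank(N^1) = 2, rank(N^2) = 1, rank(N^3) = 0; the number of blocks of size ≥ j is rank(N^{j−1}) − rank(N^j), giving [2, 1, 1]. So we have 1 block(s) of size 3, 1 block(s) of size 1 → block sizes [3, 1]

Assembling the blocks gives a Jordan form
J =
  [2, 1, 0, 0]
  [0, 2, 1, 0]
  [0, 0, 2, 0]
  [0, 0, 0, 2]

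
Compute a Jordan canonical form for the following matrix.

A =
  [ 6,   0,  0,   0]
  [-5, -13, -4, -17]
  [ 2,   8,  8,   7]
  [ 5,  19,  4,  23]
J_3(6) ⊕ J_1(6)

The characteristic polynomial is
  det(x·I − A) = x^4 - 24*x^3 + 216*x^2 - 864*x + 1296 = (x - 6)^4

Eigenvalues and multiplicities (the geometric multiplicity of λ is n − rank(A − λI), which equals the number of Jordan blocks for λ):
  λ = 6: algebraic multiplicity = 4, geometric multiplicity = 2

Determining the block sizes for each eigenvalue:
  λ = 6: with am = 4 and gm = 2, the partition is not yet determined (e.g. several partitions of 4 into 2 parts exist). Let N = A − (6)·I. Computing rank(N^1) = 2, rank(N^2) = 1, rank(N^3) = 0; the number of blocks of size ≥ j is rank(N^{j−1}) − rank(N^j), giving [2, 1, 1]. So we have 1 block(s) of size 3, 1 block(s) of size 1 → block sizes [3, 1]

Assembling the blocks gives a Jordan form
J =
  [6, 1, 0, 0]
  [0, 6, 1, 0]
  [0, 0, 6, 0]
  [0, 0, 0, 6]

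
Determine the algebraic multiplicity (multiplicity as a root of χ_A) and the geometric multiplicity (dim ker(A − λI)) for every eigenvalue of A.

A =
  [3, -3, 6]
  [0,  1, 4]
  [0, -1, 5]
λ = 3: alg = 3, geom = 2

Step 1 — factor the characteristic polynomial to read off the algebraic multiplicities:
  χ_A(x) = (x - 3)^3

Step 2 — compute geometric multiplicities via the rank-nullity identity g(λ) = n − rank(A − λI):
  rank(A − (3)·I) = 1, so dim ker(A − (3)·I) = n − 1 = 2

Summary:
  λ = 3: algebraic multiplicity = 3, geometric multiplicity = 2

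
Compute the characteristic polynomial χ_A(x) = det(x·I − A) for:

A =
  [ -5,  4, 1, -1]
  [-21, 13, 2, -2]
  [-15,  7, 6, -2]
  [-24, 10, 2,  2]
x^4 - 16*x^3 + 96*x^2 - 256*x + 256

Expanding det(x·I − A) (e.g. by cofactor expansion or by noting that A is similar to its Jordan form J, which has the same characteristic polynomial as A) gives
  χ_A(x) = x^4 - 16*x^3 + 96*x^2 - 256*x + 256
which factors as (x - 4)^4. The eigenvalues (with algebraic multiplicities) are λ = 4 with multiplicity 4.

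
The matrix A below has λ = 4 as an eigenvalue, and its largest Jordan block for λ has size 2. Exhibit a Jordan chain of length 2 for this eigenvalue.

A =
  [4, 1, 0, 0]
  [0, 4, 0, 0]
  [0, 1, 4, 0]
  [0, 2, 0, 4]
A Jordan chain for λ = 4 of length 2:
v_1 = (1, 0, 1, 2)ᵀ
v_2 = (0, 1, 0, 0)ᵀ

Let N = A − (4)·I. We want v_2 with N^2 v_2 = 0 but N^1 v_2 ≠ 0; then v_{j-1} := N · v_j for j = 2, …, 2.

Pick v_2 = (0, 1, 0, 0)ᵀ.
Then v_1 = N · v_2 = (1, 0, 1, 2)ᵀ.

Sanity check: (A − (4)·I) v_1 = (0, 0, 0, 0)ᵀ = 0. ✓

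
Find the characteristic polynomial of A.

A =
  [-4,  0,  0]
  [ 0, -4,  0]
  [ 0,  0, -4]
x^3 + 12*x^2 + 48*x + 64

Expanding det(x·I − A) (e.g. by cofactor expansion or by noting that A is similar to its Jordan form J, which has the same characteristic polynomial as A) gives
  χ_A(x) = x^3 + 12*x^2 + 48*x + 64
which factors as (x + 4)^3. The eigenvalues (with algebraic multiplicities) are λ = -4 with multiplicity 3.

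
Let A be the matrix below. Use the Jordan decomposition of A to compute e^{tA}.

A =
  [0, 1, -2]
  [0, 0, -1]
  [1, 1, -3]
e^{tA} =
  [-t^2*exp(-t)/2 + t*exp(-t) + exp(-t), t*exp(-t), t^2*exp(-t)/2 - 2*t*exp(-t)]
  [-t^2*exp(-t)/2, t*exp(-t) + exp(-t), t^2*exp(-t)/2 - t*exp(-t)]
  [-t^2*exp(-t)/2 + t*exp(-t), t*exp(-t), t^2*exp(-t)/2 - 2*t*exp(-t) + exp(-t)]

Strategy: write A = P · J · P⁻¹ where J is a Jordan canonical form, so e^{tA} = P · e^{tJ} · P⁻¹, and e^{tJ} can be computed block-by-block.

A has Jordan form
J =
  [-1,  1,  0]
  [ 0, -1,  1]
  [ 0,  0, -1]
(up to reordering of blocks).

Per-block formulas:
  For a 3×3 Jordan block J_3(-1): exp(t · J_3(-1)) = e^(-1t)·(I + t·N + (t^2/2)·N^2), where N is the 3×3 nilpotent shift.

After assembling e^{tJ} and conjugating by P, we get:

e^{tA} =
  [-t^2*exp(-t)/2 + t*exp(-t) + exp(-t), t*exp(-t), t^2*exp(-t)/2 - 2*t*exp(-t)]
  [-t^2*exp(-t)/2, t*exp(-t) + exp(-t), t^2*exp(-t)/2 - t*exp(-t)]
  [-t^2*exp(-t)/2 + t*exp(-t), t*exp(-t), t^2*exp(-t)/2 - 2*t*exp(-t) + exp(-t)]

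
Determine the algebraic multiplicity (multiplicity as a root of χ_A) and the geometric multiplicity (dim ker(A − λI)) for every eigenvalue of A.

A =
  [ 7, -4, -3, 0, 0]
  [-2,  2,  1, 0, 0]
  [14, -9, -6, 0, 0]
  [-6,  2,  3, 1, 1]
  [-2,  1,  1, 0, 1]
λ = 1: alg = 5, geom = 2

Step 1 — factor the characteristic polynomial to read off the algebraic multiplicities:
  χ_A(x) = (x - 1)^5

Step 2 — compute geometric multiplicities via the rank-nullity identity g(λ) = n − rank(A − λI):
  rank(A − (1)·I) = 3, so dim ker(A − (1)·I) = n − 3 = 2

Summary:
  λ = 1: algebraic multiplicity = 5, geometric multiplicity = 2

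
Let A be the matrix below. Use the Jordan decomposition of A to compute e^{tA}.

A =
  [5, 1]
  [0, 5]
e^{tA} =
  [exp(5*t), t*exp(5*t)]
  [0, exp(5*t)]

Strategy: write A = P · J · P⁻¹ where J is a Jordan canonical form, so e^{tA} = P · e^{tJ} · P⁻¹, and e^{tJ} can be computed block-by-block.

A has Jordan form
J =
  [5, 1]
  [0, 5]
(up to reordering of blocks).

Per-block formulas:
  For a 2×2 Jordan block J_2(5): exp(t · J_2(5)) = e^(5t)·(I + t·N), where N is the 2×2 nilpotent shift.

After assembling e^{tJ} and conjugating by P, we get:

e^{tA} =
  [exp(5*t), t*exp(5*t)]
  [0, exp(5*t)]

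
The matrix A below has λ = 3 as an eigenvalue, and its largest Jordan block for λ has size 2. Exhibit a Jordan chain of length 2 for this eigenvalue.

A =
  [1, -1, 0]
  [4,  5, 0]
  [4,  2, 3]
A Jordan chain for λ = 3 of length 2:
v_1 = (-2, 4, 4)ᵀ
v_2 = (1, 0, 0)ᵀ

Let N = A − (3)·I. We want v_2 with N^2 v_2 = 0 but N^1 v_2 ≠ 0; then v_{j-1} := N · v_j for j = 2, …, 2.

Pick v_2 = (1, 0, 0)ᵀ.
Then v_1 = N · v_2 = (-2, 4, 4)ᵀ.

Sanity check: (A − (3)·I) v_1 = (0, 0, 0)ᵀ = 0. ✓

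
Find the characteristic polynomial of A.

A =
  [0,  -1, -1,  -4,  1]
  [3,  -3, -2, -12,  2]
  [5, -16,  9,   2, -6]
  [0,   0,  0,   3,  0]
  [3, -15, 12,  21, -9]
x^5 - 15*x^3 - 10*x^2 + 60*x + 72

Expanding det(x·I − A) (e.g. by cofactor expansion or by noting that A is similar to its Jordan form J, which has the same characteristic polynomial as A) gives
  χ_A(x) = x^5 - 15*x^3 - 10*x^2 + 60*x + 72
which factors as (x - 3)^2*(x + 2)^3. The eigenvalues (with algebraic multiplicities) are λ = -2 with multiplicity 3, λ = 3 with multiplicity 2.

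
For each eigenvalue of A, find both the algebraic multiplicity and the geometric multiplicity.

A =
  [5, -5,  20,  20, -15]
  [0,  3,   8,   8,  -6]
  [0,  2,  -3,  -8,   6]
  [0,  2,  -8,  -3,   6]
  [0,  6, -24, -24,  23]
λ = 5: alg = 5, geom = 4

Step 1 — factor the characteristic polynomial to read off the algebraic multiplicities:
  χ_A(x) = (x - 5)^5

Step 2 — compute geometric multiplicities via the rank-nullity identity g(λ) = n − rank(A − λI):
  rank(A − (5)·I) = 1, so dim ker(A − (5)·I) = n − 1 = 4

Summary:
  λ = 5: algebraic multiplicity = 5, geometric multiplicity = 4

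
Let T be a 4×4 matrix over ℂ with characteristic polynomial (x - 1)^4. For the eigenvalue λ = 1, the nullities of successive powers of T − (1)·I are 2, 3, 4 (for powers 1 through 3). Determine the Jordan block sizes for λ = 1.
Block sizes for λ = 1: [3, 1]

From the dimensions of kernels of powers, the number of Jordan blocks of size at least j is d_j − d_{j−1} where d_j = dim ker(N^j) (with d_0 = 0). Computing the differences gives [2, 1, 1].
The number of blocks of size exactly k is (#blocks of size ≥ k) − (#blocks of size ≥ k + 1), so the partition is: 1 block(s) of size 1, 1 block(s) of size 3.
In nonincreasing order the block sizes are [3, 1].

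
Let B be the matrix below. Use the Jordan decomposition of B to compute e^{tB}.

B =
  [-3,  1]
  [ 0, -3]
e^{tB} =
  [exp(-3*t), t*exp(-3*t)]
  [0, exp(-3*t)]

Strategy: write B = P · J · P⁻¹ where J is a Jordan canonical form, so e^{tB} = P · e^{tJ} · P⁻¹, and e^{tJ} can be computed block-by-block.

B has Jordan form
J =
  [-3,  1]
  [ 0, -3]
(up to reordering of blocks).

Per-block formulas:
  For a 2×2 Jordan block J_2(-3): exp(t · J_2(-3)) = e^(-3t)·(I + t·N), where N is the 2×2 nilpotent shift.

After assembling e^{tJ} and conjugating by P, we get:

e^{tB} =
  [exp(-3*t), t*exp(-3*t)]
  [0, exp(-3*t)]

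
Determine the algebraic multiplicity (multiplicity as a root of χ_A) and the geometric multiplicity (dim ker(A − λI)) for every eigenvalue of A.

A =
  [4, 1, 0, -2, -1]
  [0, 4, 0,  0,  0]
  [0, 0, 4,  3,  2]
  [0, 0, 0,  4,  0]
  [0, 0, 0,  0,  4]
λ = 4: alg = 5, geom = 3

Step 1 — factor the characteristic polynomial to read off the algebraic multiplicities:
  χ_A(x) = (x - 4)^5

Step 2 — compute geometric multiplicities via the rank-nullity identity g(λ) = n − rank(A − λI):
  rank(A − (4)·I) = 2, so dim ker(A − (4)·I) = n − 2 = 3

Summary:
  λ = 4: algebraic multiplicity = 5, geometric multiplicity = 3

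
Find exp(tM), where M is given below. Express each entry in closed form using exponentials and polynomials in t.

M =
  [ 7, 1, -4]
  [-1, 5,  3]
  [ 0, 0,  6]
e^{tM} =
  [t*exp(6*t) + exp(6*t), t*exp(6*t), -t^2*exp(6*t)/2 - 4*t*exp(6*t)]
  [-t*exp(6*t), -t*exp(6*t) + exp(6*t), t^2*exp(6*t)/2 + 3*t*exp(6*t)]
  [0, 0, exp(6*t)]

Strategy: write M = P · J · P⁻¹ where J is a Jordan canonical form, so e^{tM} = P · e^{tJ} · P⁻¹, and e^{tJ} can be computed block-by-block.

M has Jordan form
J =
  [6, 1, 0]
  [0, 6, 1]
  [0, 0, 6]
(up to reordering of blocks).

Per-block formulas:
  For a 3×3 Jordan block J_3(6): exp(t · J_3(6)) = e^(6t)·(I + t·N + (t^2/2)·N^2), where N is the 3×3 nilpotent shift.

After assembling e^{tJ} and conjugating by P, we get:

e^{tM} =
  [t*exp(6*t) + exp(6*t), t*exp(6*t), -t^2*exp(6*t)/2 - 4*t*exp(6*t)]
  [-t*exp(6*t), -t*exp(6*t) + exp(6*t), t^2*exp(6*t)/2 + 3*t*exp(6*t)]
  [0, 0, exp(6*t)]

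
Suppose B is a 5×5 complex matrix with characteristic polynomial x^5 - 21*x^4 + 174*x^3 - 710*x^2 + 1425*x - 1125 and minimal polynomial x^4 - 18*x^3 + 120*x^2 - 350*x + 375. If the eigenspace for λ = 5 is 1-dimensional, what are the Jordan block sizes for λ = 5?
Block sizes for λ = 5: [3]

Step 1 — from the characteristic polynomial, algebraic multiplicity of λ = 5 is 3. From dim ker(B − (5)·I) = 1, there are exactly 1 Jordan blocks for λ = 5.
Step 2 — from the minimal polynomial, the factor (x − 5)^3 tells us the largest block for λ = 5 has size 3.
Step 3 — with total size 3, 1 blocks, and largest block 3, the block sizes (in nonincreasing order) are [3].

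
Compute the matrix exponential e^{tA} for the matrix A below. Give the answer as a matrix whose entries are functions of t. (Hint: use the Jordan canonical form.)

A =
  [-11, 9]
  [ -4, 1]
e^{tA} =
  [-6*t*exp(-5*t) + exp(-5*t), 9*t*exp(-5*t)]
  [-4*t*exp(-5*t), 6*t*exp(-5*t) + exp(-5*t)]

Strategy: write A = P · J · P⁻¹ where J is a Jordan canonical form, so e^{tA} = P · e^{tJ} · P⁻¹, and e^{tJ} can be computed block-by-block.

A has Jordan form
J =
  [-5,  1]
  [ 0, -5]
(up to reordering of blocks).

Per-block formulas:
  For a 2×2 Jordan block J_2(-5): exp(t · J_2(-5)) = e^(-5t)·(I + t·N), where N is the 2×2 nilpotent shift.

After assembling e^{tJ} and conjugating by P, we get:

e^{tA} =
  [-6*t*exp(-5*t) + exp(-5*t), 9*t*exp(-5*t)]
  [-4*t*exp(-5*t), 6*t*exp(-5*t) + exp(-5*t)]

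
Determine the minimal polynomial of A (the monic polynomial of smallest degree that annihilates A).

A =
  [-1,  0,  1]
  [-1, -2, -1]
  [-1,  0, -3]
x^2 + 4*x + 4

The characteristic polynomial is χ_A(x) = (x + 2)^3, so the eigenvalues are known. The minimal polynomial is
  m_A(x) = Π_λ (x − λ)^{k_λ}
where k_λ is the size of the *largest* Jordan block for λ (equivalently, the smallest k with (A − λI)^k v = 0 for every generalised eigenvector v of λ).

  λ = -2: largest Jordan block has size 2, contributing (x + 2)^2

So m_A(x) = (x + 2)^2 = x^2 + 4*x + 4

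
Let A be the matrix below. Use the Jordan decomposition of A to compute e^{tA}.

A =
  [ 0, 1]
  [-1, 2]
e^{tA} =
  [-t*exp(t) + exp(t), t*exp(t)]
  [-t*exp(t), t*exp(t) + exp(t)]

Strategy: write A = P · J · P⁻¹ where J is a Jordan canonical form, so e^{tA} = P · e^{tJ} · P⁻¹, and e^{tJ} can be computed block-by-block.

A has Jordan form
J =
  [1, 1]
  [0, 1]
(up to reordering of blocks).

Per-block formulas:
  For a 2×2 Jordan block J_2(1): exp(t · J_2(1)) = e^(1t)·(I + t·N), where N is the 2×2 nilpotent shift.

After assembling e^{tJ} and conjugating by P, we get:

e^{tA} =
  [-t*exp(t) + exp(t), t*exp(t)]
  [-t*exp(t), t*exp(t) + exp(t)]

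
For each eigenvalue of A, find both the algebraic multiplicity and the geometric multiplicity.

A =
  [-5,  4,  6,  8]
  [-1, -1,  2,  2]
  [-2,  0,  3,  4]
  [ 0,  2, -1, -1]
λ = -1: alg = 4, geom = 2

Step 1 — factor the characteristic polynomial to read off the algebraic multiplicities:
  χ_A(x) = (x + 1)^4

Step 2 — compute geometric multiplicities via the rank-nullity identity g(λ) = n − rank(A − λI):
  rank(A − (-1)·I) = 2, so dim ker(A − (-1)·I) = n − 2 = 2

Summary:
  λ = -1: algebraic multiplicity = 4, geometric multiplicity = 2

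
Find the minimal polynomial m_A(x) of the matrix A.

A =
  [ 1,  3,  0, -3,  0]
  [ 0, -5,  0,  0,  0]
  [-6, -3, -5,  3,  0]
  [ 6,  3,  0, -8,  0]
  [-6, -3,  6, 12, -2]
x^2 + 7*x + 10

The characteristic polynomial is χ_A(x) = (x + 2)^2*(x + 5)^3, so the eigenvalues are known. The minimal polynomial is
  m_A(x) = Π_λ (x − λ)^{k_λ}
where k_λ is the size of the *largest* Jordan block for λ (equivalently, the smallest k with (A − λI)^k v = 0 for every generalised eigenvector v of λ).

  λ = -5: largest Jordan block has size 1, contributing (x + 5)
  λ = -2: largest Jordan block has size 1, contributing (x + 2)

So m_A(x) = (x + 2)*(x + 5) = x^2 + 7*x + 10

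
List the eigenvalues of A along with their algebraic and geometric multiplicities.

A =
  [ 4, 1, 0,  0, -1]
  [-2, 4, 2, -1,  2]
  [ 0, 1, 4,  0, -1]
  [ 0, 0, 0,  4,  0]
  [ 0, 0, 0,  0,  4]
λ = 4: alg = 5, geom = 3

Step 1 — factor the characteristic polynomial to read off the algebraic multiplicities:
  χ_A(x) = (x - 4)^5

Step 2 — compute geometric multiplicities via the rank-nullity identity g(λ) = n − rank(A − λI):
  rank(A − (4)·I) = 2, so dim ker(A − (4)·I) = n − 2 = 3

Summary:
  λ = 4: algebraic multiplicity = 5, geometric multiplicity = 3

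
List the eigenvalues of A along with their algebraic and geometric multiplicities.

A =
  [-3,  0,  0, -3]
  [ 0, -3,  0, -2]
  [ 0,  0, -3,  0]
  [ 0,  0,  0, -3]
λ = -3: alg = 4, geom = 3

Step 1 — factor the characteristic polynomial to read off the algebraic multiplicities:
  χ_A(x) = (x + 3)^4

Step 2 — compute geometric multiplicities via the rank-nullity identity g(λ) = n − rank(A − λI):
  rank(A − (-3)·I) = 1, so dim ker(A − (-3)·I) = n − 1 = 3

Summary:
  λ = -3: algebraic multiplicity = 4, geometric multiplicity = 3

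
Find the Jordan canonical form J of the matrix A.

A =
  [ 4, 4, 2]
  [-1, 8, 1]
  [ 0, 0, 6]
J_2(6) ⊕ J_1(6)

The characteristic polynomial is
  det(x·I − A) = x^3 - 18*x^2 + 108*x - 216 = (x - 6)^3

Eigenvalues and multiplicities (the geometric multiplicity of λ is n − rank(A − λI), which equals the number of Jordan blocks for λ):
  λ = 6: algebraic multiplicity = 3, geometric multiplicity = 2

Determining the block sizes for each eigenvalue:
  λ = 6: 2 blocks summing to 3 forces exactly one block of size 2 and the rest size 1 → block sizes [2, 1]

Assembling the blocks gives a Jordan form
J =
  [6, 1, 0]
  [0, 6, 0]
  [0, 0, 6]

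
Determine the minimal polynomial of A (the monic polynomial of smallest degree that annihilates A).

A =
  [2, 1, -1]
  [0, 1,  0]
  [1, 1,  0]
x^2 - 2*x + 1

The characteristic polynomial is χ_A(x) = (x - 1)^3, so the eigenvalues are known. The minimal polynomial is
  m_A(x) = Π_λ (x − λ)^{k_λ}
where k_λ is the size of the *largest* Jordan block for λ (equivalently, the smallest k with (A − λI)^k v = 0 for every generalised eigenvector v of λ).

  λ = 1: largest Jordan block has size 2, contributing (x − 1)^2

So m_A(x) = (x - 1)^2 = x^2 - 2*x + 1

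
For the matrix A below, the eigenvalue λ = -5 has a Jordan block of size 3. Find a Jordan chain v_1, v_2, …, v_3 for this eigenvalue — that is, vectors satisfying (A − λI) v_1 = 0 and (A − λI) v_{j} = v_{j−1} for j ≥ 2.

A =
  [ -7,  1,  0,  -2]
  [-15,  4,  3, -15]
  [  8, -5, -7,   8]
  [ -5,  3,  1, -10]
A Jordan chain for λ = -5 of length 3:
v_1 = (-1, -6, 3, -2)ᵀ
v_2 = (-2, -15, 8, -5)ᵀ
v_3 = (1, 0, 0, 0)ᵀ

Let N = A − (-5)·I. We want v_3 with N^3 v_3 = 0 but N^2 v_3 ≠ 0; then v_{j-1} := N · v_j for j = 3, …, 2.

Pick v_3 = (1, 0, 0, 0)ᵀ.
Then v_2 = N · v_3 = (-2, -15, 8, -5)ᵀ.
Then v_1 = N · v_2 = (-1, -6, 3, -2)ᵀ.

Sanity check: (A − (-5)·I) v_1 = (0, 0, 0, 0)ᵀ = 0. ✓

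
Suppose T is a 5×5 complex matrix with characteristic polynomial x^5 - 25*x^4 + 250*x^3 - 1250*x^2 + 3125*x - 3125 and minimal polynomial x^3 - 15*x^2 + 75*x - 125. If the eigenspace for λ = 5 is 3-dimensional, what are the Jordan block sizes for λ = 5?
Block sizes for λ = 5: [3, 1, 1]

Step 1 — from the characteristic polynomial, algebraic multiplicity of λ = 5 is 5. From dim ker(T − (5)·I) = 3, there are exactly 3 Jordan blocks for λ = 5.
Step 2 — from the minimal polynomial, the factor (x − 5)^3 tells us the largest block for λ = 5 has size 3.
Step 3 — with total size 5, 3 blocks, and largest block 3, the block sizes (in nonincreasing order) are [3, 1, 1].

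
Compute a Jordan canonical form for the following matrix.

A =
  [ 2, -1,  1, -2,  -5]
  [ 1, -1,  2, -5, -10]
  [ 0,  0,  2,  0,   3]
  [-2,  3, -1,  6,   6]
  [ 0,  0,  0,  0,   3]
J_2(2) ⊕ J_1(2) ⊕ J_2(3)

The characteristic polynomial is
  det(x·I − A) = x^5 - 12*x^4 + 57*x^3 - 134*x^2 + 156*x - 72 = (x - 3)^2*(x - 2)^3

Eigenvalues and multiplicities (the geometric multiplicity of λ is n − rank(A − λI), which equals the number of Jordan blocks for λ):
  λ = 2: algebraic multiplicity = 3, geometric multiplicity = 2
  λ = 3: algebraic multiplicity = 2, geometric multiplicity = 1

Determining the block sizes for each eigenvalue:
  λ = 2: 2 blocks summing to 3 forces exactly one block of size 2 and the rest size 1 → block sizes [2, 1]
  λ = 3: one block (gm = 1), so the single block has size am = 2 → block sizes [2]

Assembling the blocks gives a Jordan form
J =
  [2, 1, 0, 0, 0]
  [0, 2, 0, 0, 0]
  [0, 0, 2, 0, 0]
  [0, 0, 0, 3, 1]
  [0, 0, 0, 0, 3]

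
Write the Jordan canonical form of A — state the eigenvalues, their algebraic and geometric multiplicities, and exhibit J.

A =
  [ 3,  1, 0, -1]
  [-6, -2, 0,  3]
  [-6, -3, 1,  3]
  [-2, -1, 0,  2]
J_2(1) ⊕ J_1(1) ⊕ J_1(1)

The characteristic polynomial is
  det(x·I − A) = x^4 - 4*x^3 + 6*x^2 - 4*x + 1 = (x - 1)^4

Eigenvalues and multiplicities (the geometric multiplicity of λ is n − rank(A − λI), which equals the number of Jordan blocks for λ):
  λ = 1: algebraic multiplicity = 4, geometric multiplicity = 3

Determining the block sizes for each eigenvalue:
  λ = 1: 3 blocks summing to 4 forces exactly one block of size 2 and the rest size 1 → block sizes [2, 1, 1]

Assembling the blocks gives a Jordan form
J =
  [1, 1, 0, 0]
  [0, 1, 0, 0]
  [0, 0, 1, 0]
  [0, 0, 0, 1]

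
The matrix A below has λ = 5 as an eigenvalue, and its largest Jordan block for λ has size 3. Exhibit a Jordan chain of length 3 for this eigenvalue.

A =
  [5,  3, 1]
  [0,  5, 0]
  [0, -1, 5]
A Jordan chain for λ = 5 of length 3:
v_1 = (-1, 0, 0)ᵀ
v_2 = (3, 0, -1)ᵀ
v_3 = (0, 1, 0)ᵀ

Let N = A − (5)·I. We want v_3 with N^3 v_3 = 0 but N^2 v_3 ≠ 0; then v_{j-1} := N · v_j for j = 3, …, 2.

Pick v_3 = (0, 1, 0)ᵀ.
Then v_2 = N · v_3 = (3, 0, -1)ᵀ.
Then v_1 = N · v_2 = (-1, 0, 0)ᵀ.

Sanity check: (A − (5)·I) v_1 = (0, 0, 0)ᵀ = 0. ✓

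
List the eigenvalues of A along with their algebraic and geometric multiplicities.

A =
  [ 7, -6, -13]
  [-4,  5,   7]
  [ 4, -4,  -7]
λ = 1: alg = 2, geom = 1; λ = 3: alg = 1, geom = 1

Step 1 — factor the characteristic polynomial to read off the algebraic multiplicities:
  χ_A(x) = (x - 3)*(x - 1)^2

Step 2 — compute geometric multiplicities via the rank-nullity identity g(λ) = n − rank(A − λI):
  rank(A − (1)·I) = 2, so dim ker(A − (1)·I) = n − 2 = 1
  rank(A − (3)·I) = 2, so dim ker(A − (3)·I) = n − 2 = 1

Summary:
  λ = 1: algebraic multiplicity = 2, geometric multiplicity = 1
  λ = 3: algebraic multiplicity = 1, geometric multiplicity = 1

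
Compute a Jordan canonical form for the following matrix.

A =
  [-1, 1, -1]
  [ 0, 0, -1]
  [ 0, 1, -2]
J_2(-1) ⊕ J_1(-1)

The characteristic polynomial is
  det(x·I − A) = x^3 + 3*x^2 + 3*x + 1 = (x + 1)^3

Eigenvalues and multiplicities (the geometric multiplicity of λ is n − rank(A − λI), which equals the number of Jordan blocks for λ):
  λ = -1: algebraic multiplicity = 3, geometric multiplicity = 2

Determining the block sizes for each eigenvalue:
  λ = -1: 2 blocks summing to 3 forces exactly one block of size 2 and the rest size 1 → block sizes [2, 1]

Assembling the blocks gives a Jordan form
J =
  [-1,  1,  0]
  [ 0, -1,  0]
  [ 0,  0, -1]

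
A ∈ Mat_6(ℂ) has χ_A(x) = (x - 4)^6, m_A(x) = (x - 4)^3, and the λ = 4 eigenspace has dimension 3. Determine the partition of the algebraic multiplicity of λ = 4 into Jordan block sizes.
Block sizes for λ = 4: [3, 2, 1]

Step 1 — from the characteristic polynomial, algebraic multiplicity of λ = 4 is 6. From dim ker(A − (4)·I) = 3, there are exactly 3 Jordan blocks for λ = 4.
Step 2 — from the minimal polynomial, the factor (x − 4)^3 tells us the largest block for λ = 4 has size 3.
Step 3 — with total size 6, 3 blocks, and largest block 3, the block sizes (in nonincreasing order) are [3, 2, 1].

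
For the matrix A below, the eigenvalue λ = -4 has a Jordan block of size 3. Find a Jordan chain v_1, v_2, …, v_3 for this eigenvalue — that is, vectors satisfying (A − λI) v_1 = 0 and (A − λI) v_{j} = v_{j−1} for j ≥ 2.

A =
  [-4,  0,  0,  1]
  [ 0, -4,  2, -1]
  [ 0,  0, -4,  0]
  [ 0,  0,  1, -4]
A Jordan chain for λ = -4 of length 3:
v_1 = (1, -1, 0, 0)ᵀ
v_2 = (0, 2, 0, 1)ᵀ
v_3 = (0, 0, 1, 0)ᵀ

Let N = A − (-4)·I. We want v_3 with N^3 v_3 = 0 but N^2 v_3 ≠ 0; then v_{j-1} := N · v_j for j = 3, …, 2.

Pick v_3 = (0, 0, 1, 0)ᵀ.
Then v_2 = N · v_3 = (0, 2, 0, 1)ᵀ.
Then v_1 = N · v_2 = (1, -1, 0, 0)ᵀ.

Sanity check: (A − (-4)·I) v_1 = (0, 0, 0, 0)ᵀ = 0. ✓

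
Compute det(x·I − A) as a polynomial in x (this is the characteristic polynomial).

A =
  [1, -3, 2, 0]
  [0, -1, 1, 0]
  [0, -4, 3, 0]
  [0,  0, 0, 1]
x^4 - 4*x^3 + 6*x^2 - 4*x + 1

Expanding det(x·I − A) (e.g. by cofactor expansion or by noting that A is similar to its Jordan form J, which has the same characteristic polynomial as A) gives
  χ_A(x) = x^4 - 4*x^3 + 6*x^2 - 4*x + 1
which factors as (x - 1)^4. The eigenvalues (with algebraic multiplicities) are λ = 1 with multiplicity 4.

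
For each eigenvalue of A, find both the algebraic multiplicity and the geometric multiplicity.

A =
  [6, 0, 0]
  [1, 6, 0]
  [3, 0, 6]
λ = 6: alg = 3, geom = 2

Step 1 — factor the characteristic polynomial to read off the algebraic multiplicities:
  χ_A(x) = (x - 6)^3

Step 2 — compute geometric multiplicities via the rank-nullity identity g(λ) = n − rank(A − λI):
  rank(A − (6)·I) = 1, so dim ker(A − (6)·I) = n − 1 = 2

Summary:
  λ = 6: algebraic multiplicity = 3, geometric multiplicity = 2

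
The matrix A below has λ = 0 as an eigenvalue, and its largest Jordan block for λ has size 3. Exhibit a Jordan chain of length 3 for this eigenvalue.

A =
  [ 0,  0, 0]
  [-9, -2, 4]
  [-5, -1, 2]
A Jordan chain for λ = 0 of length 3:
v_1 = (0, -2, -1)ᵀ
v_2 = (0, -9, -5)ᵀ
v_3 = (1, 0, 0)ᵀ

Let N = A − (0)·I. We want v_3 with N^3 v_3 = 0 but N^2 v_3 ≠ 0; then v_{j-1} := N · v_j for j = 3, …, 2.

Pick v_3 = (1, 0, 0)ᵀ.
Then v_2 = N · v_3 = (0, -9, -5)ᵀ.
Then v_1 = N · v_2 = (0, -2, -1)ᵀ.

Sanity check: (A − (0)·I) v_1 = (0, 0, 0)ᵀ = 0. ✓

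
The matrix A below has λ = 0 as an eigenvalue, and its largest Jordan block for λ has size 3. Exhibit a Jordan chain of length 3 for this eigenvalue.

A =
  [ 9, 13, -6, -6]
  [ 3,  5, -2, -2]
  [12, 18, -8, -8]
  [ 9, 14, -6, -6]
A Jordan chain for λ = 0 of length 3:
v_1 = (-6, 0, -6, -3)ᵀ
v_2 = (9, 3, 12, 9)ᵀ
v_3 = (1, 0, 0, 0)ᵀ

Let N = A − (0)·I. We want v_3 with N^3 v_3 = 0 but N^2 v_3 ≠ 0; then v_{j-1} := N · v_j for j = 3, …, 2.

Pick v_3 = (1, 0, 0, 0)ᵀ.
Then v_2 = N · v_3 = (9, 3, 12, 9)ᵀ.
Then v_1 = N · v_2 = (-6, 0, -6, -3)ᵀ.

Sanity check: (A − (0)·I) v_1 = (0, 0, 0, 0)ᵀ = 0. ✓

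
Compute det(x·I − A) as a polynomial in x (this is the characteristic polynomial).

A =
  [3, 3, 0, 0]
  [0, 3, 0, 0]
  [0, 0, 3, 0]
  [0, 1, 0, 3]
x^4 - 12*x^3 + 54*x^2 - 108*x + 81

Expanding det(x·I − A) (e.g. by cofactor expansion or by noting that A is similar to its Jordan form J, which has the same characteristic polynomial as A) gives
  χ_A(x) = x^4 - 12*x^3 + 54*x^2 - 108*x + 81
which factors as (x - 3)^4. The eigenvalues (with algebraic multiplicities) are λ = 3 with multiplicity 4.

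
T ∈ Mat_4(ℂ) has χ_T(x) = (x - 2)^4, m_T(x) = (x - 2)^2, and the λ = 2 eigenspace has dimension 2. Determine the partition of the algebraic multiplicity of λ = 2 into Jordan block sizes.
Block sizes for λ = 2: [2, 2]

Step 1 — from the characteristic polynomial, algebraic multiplicity of λ = 2 is 4. From dim ker(T − (2)·I) = 2, there are exactly 2 Jordan blocks for λ = 2.
Step 2 — from the minimal polynomial, the factor (x − 2)^2 tells us the largest block for λ = 2 has size 2.
Step 3 — with total size 4, 2 blocks, and largest block 2, the block sizes (in nonincreasing order) are [2, 2].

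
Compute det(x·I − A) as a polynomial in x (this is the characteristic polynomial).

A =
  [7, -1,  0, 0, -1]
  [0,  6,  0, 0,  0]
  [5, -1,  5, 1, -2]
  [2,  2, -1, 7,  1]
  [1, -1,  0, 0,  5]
x^5 - 30*x^4 + 360*x^3 - 2160*x^2 + 6480*x - 7776

Expanding det(x·I − A) (e.g. by cofactor expansion or by noting that A is similar to its Jordan form J, which has the same characteristic polynomial as A) gives
  χ_A(x) = x^5 - 30*x^4 + 360*x^3 - 2160*x^2 + 6480*x - 7776
which factors as (x - 6)^5. The eigenvalues (with algebraic multiplicities) are λ = 6 with multiplicity 5.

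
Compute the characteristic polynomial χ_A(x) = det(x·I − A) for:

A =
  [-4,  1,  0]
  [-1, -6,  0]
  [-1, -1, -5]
x^3 + 15*x^2 + 75*x + 125

Expanding det(x·I − A) (e.g. by cofactor expansion or by noting that A is similar to its Jordan form J, which has the same characteristic polynomial as A) gives
  χ_A(x) = x^3 + 15*x^2 + 75*x + 125
which factors as (x + 5)^3. The eigenvalues (with algebraic multiplicities) are λ = -5 with multiplicity 3.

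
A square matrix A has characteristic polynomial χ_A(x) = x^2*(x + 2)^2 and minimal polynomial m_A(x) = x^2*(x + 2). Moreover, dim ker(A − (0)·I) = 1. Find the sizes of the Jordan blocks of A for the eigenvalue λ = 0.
Block sizes for λ = 0: [2]

Step 1 — from the characteristic polynomial, algebraic multiplicity of λ = 0 is 2. From dim ker(A − (0)·I) = 1, there are exactly 1 Jordan blocks for λ = 0.
Step 2 — from the minimal polynomial, the factor (x − 0)^2 tells us the largest block for λ = 0 has size 2.
Step 3 — with total size 2, 1 blocks, and largest block 2, the block sizes (in nonincreasing order) are [2].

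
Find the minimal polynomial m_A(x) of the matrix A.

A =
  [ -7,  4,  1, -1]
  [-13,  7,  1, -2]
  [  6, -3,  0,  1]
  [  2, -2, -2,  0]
x^3

The characteristic polynomial is χ_A(x) = x^4, so the eigenvalues are known. The minimal polynomial is
  m_A(x) = Π_λ (x − λ)^{k_λ}
where k_λ is the size of the *largest* Jordan block for λ (equivalently, the smallest k with (A − λI)^k v = 0 for every generalised eigenvector v of λ).

  λ = 0: largest Jordan block has size 3, contributing (x − 0)^3

So m_A(x) = x^3 = x^3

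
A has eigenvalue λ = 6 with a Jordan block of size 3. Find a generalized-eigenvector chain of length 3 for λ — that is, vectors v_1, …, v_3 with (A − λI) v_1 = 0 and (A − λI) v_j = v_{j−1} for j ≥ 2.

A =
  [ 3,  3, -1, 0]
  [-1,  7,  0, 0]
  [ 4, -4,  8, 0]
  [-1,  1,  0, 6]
A Jordan chain for λ = 6 of length 3:
v_1 = (2, 2, 0, 2)ᵀ
v_2 = (-3, -1, 4, -1)ᵀ
v_3 = (1, 0, 0, 0)ᵀ

Let N = A − (6)·I. We want v_3 with N^3 v_3 = 0 but N^2 v_3 ≠ 0; then v_{j-1} := N · v_j for j = 3, …, 2.

Pick v_3 = (1, 0, 0, 0)ᵀ.
Then v_2 = N · v_3 = (-3, -1, 4, -1)ᵀ.
Then v_1 = N · v_2 = (2, 2, 0, 2)ᵀ.

Sanity check: (A − (6)·I) v_1 = (0, 0, 0, 0)ᵀ = 0. ✓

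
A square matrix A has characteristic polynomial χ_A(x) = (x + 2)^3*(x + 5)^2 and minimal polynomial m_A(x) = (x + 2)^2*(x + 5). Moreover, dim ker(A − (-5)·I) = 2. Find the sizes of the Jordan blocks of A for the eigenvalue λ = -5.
Block sizes for λ = -5: [1, 1]

Step 1 — from the characteristic polynomial, algebraic multiplicity of λ = -5 is 2. From dim ker(A − (-5)·I) = 2, there are exactly 2 Jordan blocks for λ = -5.
Step 2 — from the minimal polynomial, the factor (x + 5) tells us the largest block for λ = -5 has size 1.
Step 3 — with total size 2, 2 blocks, and largest block 1, the block sizes (in nonincreasing order) are [1, 1].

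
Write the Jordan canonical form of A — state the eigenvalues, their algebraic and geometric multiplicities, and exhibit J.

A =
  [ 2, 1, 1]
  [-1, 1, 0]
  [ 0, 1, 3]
J_3(2)

The characteristic polynomial is
  det(x·I − A) = x^3 - 6*x^2 + 12*x - 8 = (x - 2)^3

Eigenvalues and multiplicities (the geometric multiplicity of λ is n − rank(A − λI), which equals the number of Jordan blocks for λ):
  λ = 2: algebraic multiplicity = 3, geometric multiplicity = 1

Determining the block sizes for each eigenvalue:
  λ = 2: one block (gm = 1), so the single block has size am = 3 → block sizes [3]

Assembling the blocks gives a Jordan form
J =
  [2, 1, 0]
  [0, 2, 1]
  [0, 0, 2]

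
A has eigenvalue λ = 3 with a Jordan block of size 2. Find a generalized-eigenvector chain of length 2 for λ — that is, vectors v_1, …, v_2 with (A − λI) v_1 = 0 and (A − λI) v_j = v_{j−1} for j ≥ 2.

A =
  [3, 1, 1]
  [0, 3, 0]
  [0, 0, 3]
A Jordan chain for λ = 3 of length 2:
v_1 = (1, 0, 0)ᵀ
v_2 = (0, 1, 0)ᵀ

Let N = A − (3)·I. We want v_2 with N^2 v_2 = 0 but N^1 v_2 ≠ 0; then v_{j-1} := N · v_j for j = 2, …, 2.

Pick v_2 = (0, 1, 0)ᵀ.
Then v_1 = N · v_2 = (1, 0, 0)ᵀ.

Sanity check: (A − (3)·I) v_1 = (0, 0, 0)ᵀ = 0. ✓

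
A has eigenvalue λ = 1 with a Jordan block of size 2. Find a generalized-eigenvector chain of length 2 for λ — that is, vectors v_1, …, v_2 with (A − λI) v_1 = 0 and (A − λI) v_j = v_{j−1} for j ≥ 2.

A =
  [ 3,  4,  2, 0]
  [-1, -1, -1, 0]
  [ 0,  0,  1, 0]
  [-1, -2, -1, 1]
A Jordan chain for λ = 1 of length 2:
v_1 = (2, -1, 0, -1)ᵀ
v_2 = (1, 0, 0, 0)ᵀ

Let N = A − (1)·I. We want v_2 with N^2 v_2 = 0 but N^1 v_2 ≠ 0; then v_{j-1} := N · v_j for j = 2, …, 2.

Pick v_2 = (1, 0, 0, 0)ᵀ.
Then v_1 = N · v_2 = (2, -1, 0, -1)ᵀ.

Sanity check: (A − (1)·I) v_1 = (0, 0, 0, 0)ᵀ = 0. ✓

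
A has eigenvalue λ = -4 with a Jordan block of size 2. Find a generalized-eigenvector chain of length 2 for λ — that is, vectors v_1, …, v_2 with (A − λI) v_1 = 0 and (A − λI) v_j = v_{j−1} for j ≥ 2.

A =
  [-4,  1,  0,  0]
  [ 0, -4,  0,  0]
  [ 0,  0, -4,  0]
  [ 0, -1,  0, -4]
A Jordan chain for λ = -4 of length 2:
v_1 = (1, 0, 0, -1)ᵀ
v_2 = (0, 1, 0, 0)ᵀ

Let N = A − (-4)·I. We want v_2 with N^2 v_2 = 0 but N^1 v_2 ≠ 0; then v_{j-1} := N · v_j for j = 2, …, 2.

Pick v_2 = (0, 1, 0, 0)ᵀ.
Then v_1 = N · v_2 = (1, 0, 0, -1)ᵀ.

Sanity check: (A − (-4)·I) v_1 = (0, 0, 0, 0)ᵀ = 0. ✓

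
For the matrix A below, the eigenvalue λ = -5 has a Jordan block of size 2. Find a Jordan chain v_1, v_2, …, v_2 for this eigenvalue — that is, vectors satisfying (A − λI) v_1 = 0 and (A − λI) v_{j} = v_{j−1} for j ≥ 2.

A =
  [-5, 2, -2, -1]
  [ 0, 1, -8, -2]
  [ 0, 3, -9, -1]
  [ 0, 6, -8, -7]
A Jordan chain for λ = -5 of length 2:
v_1 = (2, 6, 3, 6)ᵀ
v_2 = (0, 1, 0, 0)ᵀ

Let N = A − (-5)·I. We want v_2 with N^2 v_2 = 0 but N^1 v_2 ≠ 0; then v_{j-1} := N · v_j for j = 2, …, 2.

Pick v_2 = (0, 1, 0, 0)ᵀ.
Then v_1 = N · v_2 = (2, 6, 3, 6)ᵀ.

Sanity check: (A − (-5)·I) v_1 = (0, 0, 0, 0)ᵀ = 0. ✓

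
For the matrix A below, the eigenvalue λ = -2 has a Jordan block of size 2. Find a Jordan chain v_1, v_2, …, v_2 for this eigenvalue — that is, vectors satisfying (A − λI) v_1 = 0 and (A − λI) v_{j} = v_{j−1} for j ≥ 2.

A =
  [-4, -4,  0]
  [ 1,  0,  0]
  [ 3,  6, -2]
A Jordan chain for λ = -2 of length 2:
v_1 = (-2, 1, 3)ᵀ
v_2 = (1, 0, 0)ᵀ

Let N = A − (-2)·I. We want v_2 with N^2 v_2 = 0 but N^1 v_2 ≠ 0; then v_{j-1} := N · v_j for j = 2, …, 2.

Pick v_2 = (1, 0, 0)ᵀ.
Then v_1 = N · v_2 = (-2, 1, 3)ᵀ.

Sanity check: (A − (-2)·I) v_1 = (0, 0, 0)ᵀ = 0. ✓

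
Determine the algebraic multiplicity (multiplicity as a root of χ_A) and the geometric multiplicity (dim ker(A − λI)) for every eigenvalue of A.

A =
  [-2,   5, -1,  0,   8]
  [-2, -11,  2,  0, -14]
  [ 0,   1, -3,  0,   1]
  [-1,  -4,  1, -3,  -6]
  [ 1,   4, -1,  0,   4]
λ = -3: alg = 5, geom = 2

Step 1 — factor the characteristic polynomial to read off the algebraic multiplicities:
  χ_A(x) = (x + 3)^5

Step 2 — compute geometric multiplicities via the rank-nullity identity g(λ) = n − rank(A − λI):
  rank(A − (-3)·I) = 3, so dim ker(A − (-3)·I) = n − 3 = 2

Summary:
  λ = -3: algebraic multiplicity = 5, geometric multiplicity = 2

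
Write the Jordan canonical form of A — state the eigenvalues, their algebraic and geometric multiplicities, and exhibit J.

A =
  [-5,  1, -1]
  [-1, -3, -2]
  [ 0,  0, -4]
J_3(-4)

The characteristic polynomial is
  det(x·I − A) = x^3 + 12*x^2 + 48*x + 64 = (x + 4)^3

Eigenvalues and multiplicities (the geometric multiplicity of λ is n − rank(A − λI), which equals the number of Jordan blocks for λ):
  λ = -4: algebraic multiplicity = 3, geometric multiplicity = 1

Determining the block sizes for each eigenvalue:
  λ = -4: one block (gm = 1), so the single block has size am = 3 → block sizes [3]

Assembling the blocks gives a Jordan form
J =
  [-4,  1,  0]
  [ 0, -4,  1]
  [ 0,  0, -4]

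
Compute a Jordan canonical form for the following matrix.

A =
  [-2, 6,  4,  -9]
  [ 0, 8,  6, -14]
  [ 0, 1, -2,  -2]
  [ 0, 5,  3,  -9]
J_3(-2) ⊕ J_1(1)

The characteristic polynomial is
  det(x·I − A) = x^4 + 5*x^3 + 6*x^2 - 4*x - 8 = (x - 1)*(x + 2)^3

Eigenvalues and multiplicities (the geometric multiplicity of λ is n − rank(A − λI), which equals the number of Jordan blocks for λ):
  λ = -2: algebraic multiplicity = 3, geometric multiplicity = 1
  λ = 1: algebraic multiplicity = 1, geometric multiplicity = 1

Determining the block sizes for each eigenvalue:
  λ = -2: one block (gm = 1), so the single block has size am = 3 → block sizes [3]
  λ = 1: one block (gm = 1), so the single block has size am = 1 → block sizes [1]

Assembling the blocks gives a Jordan form
J =
  [-2,  1,  0, 0]
  [ 0, -2,  1, 0]
  [ 0,  0, -2, 0]
  [ 0,  0,  0, 1]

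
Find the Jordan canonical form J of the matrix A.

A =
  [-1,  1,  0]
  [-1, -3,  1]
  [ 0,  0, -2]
J_3(-2)

The characteristic polynomial is
  det(x·I − A) = x^3 + 6*x^2 + 12*x + 8 = (x + 2)^3

Eigenvalues and multiplicities (the geometric multiplicity of λ is n − rank(A − λI), which equals the number of Jordan blocks for λ):
  λ = -2: algebraic multiplicity = 3, geometric multiplicity = 1

Determining the block sizes for each eigenvalue:
  λ = -2: one block (gm = 1), so the single block has size am = 3 → block sizes [3]

Assembling the blocks gives a Jordan form
J =
  [-2,  1,  0]
  [ 0, -2,  1]
  [ 0,  0, -2]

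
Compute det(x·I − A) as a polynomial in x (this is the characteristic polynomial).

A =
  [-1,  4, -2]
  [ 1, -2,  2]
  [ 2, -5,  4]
x^3 - x^2

Expanding det(x·I − A) (e.g. by cofactor expansion or by noting that A is similar to its Jordan form J, which has the same characteristic polynomial as A) gives
  χ_A(x) = x^3 - x^2
which factors as x^2*(x - 1). The eigenvalues (with algebraic multiplicities) are λ = 0 with multiplicity 2, λ = 1 with multiplicity 1.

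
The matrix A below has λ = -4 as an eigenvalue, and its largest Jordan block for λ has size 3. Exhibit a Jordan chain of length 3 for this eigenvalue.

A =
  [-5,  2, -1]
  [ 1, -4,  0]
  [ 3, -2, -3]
A Jordan chain for λ = -4 of length 3:
v_1 = (0, -1, -2)ᵀ
v_2 = (-1, 1, 3)ᵀ
v_3 = (1, 0, 0)ᵀ

Let N = A − (-4)·I. We want v_3 with N^3 v_3 = 0 but N^2 v_3 ≠ 0; then v_{j-1} := N · v_j for j = 3, …, 2.

Pick v_3 = (1, 0, 0)ᵀ.
Then v_2 = N · v_3 = (-1, 1, 3)ᵀ.
Then v_1 = N · v_2 = (0, -1, -2)ᵀ.

Sanity check: (A − (-4)·I) v_1 = (0, 0, 0)ᵀ = 0. ✓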